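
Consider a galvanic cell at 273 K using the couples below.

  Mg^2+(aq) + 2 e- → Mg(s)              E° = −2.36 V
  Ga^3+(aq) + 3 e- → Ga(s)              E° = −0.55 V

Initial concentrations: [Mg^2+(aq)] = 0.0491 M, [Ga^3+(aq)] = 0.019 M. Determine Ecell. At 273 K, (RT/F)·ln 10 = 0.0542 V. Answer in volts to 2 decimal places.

+1.81 V

Since E°(Ga³⁺/Ga) > E°(Mg²⁺/Mg), Ga³⁺/Ga serves as the cathode.
E°cell = E°cat − E°an = −0.55 − (−2.36) = +1.81 V; n = 6.
The balanced reaction is 2 Ga^3+(aq) + 3 Mg(s) → 2 Ga(s) + 3 Mg^2+(aq), so Q = [Mg^2+(aq)]^3 / [Ga^3+(aq)]^2 = 0.328 and log Q = −0.484.
By the Nernst equation, E = +1.81 − (0.0542/6)·(−0.484) = +1.81 V.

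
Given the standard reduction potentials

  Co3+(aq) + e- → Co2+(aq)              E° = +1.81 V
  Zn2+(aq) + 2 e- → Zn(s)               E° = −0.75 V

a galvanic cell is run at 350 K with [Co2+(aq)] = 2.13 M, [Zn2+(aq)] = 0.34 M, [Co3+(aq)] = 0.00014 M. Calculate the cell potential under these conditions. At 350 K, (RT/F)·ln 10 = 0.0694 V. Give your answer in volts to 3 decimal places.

The Co³⁺/Co²⁺ couple has the more positive E°, so it is the cathode; Zn²⁺/Zn is the anode.
E°cell = E°cat − E°an = +1.81 − (−0.75) = +2.56 V; n = 2.
Balancing gives 2 Co3+(aq) + Zn(s) → 2 Co2+(aq) + Zn2+(aq); hence Q = ([Co2+(aq)]^2·[Zn2+(aq)]) / [Co3+(aq)]^2 = 7.87×10^7 (log Q = 7.896).
Applying E = E° − (RT ln10/nF)·log Q gives +2.56 − (0.0694/2)(7.896) = +2.286 V.

+2.286 V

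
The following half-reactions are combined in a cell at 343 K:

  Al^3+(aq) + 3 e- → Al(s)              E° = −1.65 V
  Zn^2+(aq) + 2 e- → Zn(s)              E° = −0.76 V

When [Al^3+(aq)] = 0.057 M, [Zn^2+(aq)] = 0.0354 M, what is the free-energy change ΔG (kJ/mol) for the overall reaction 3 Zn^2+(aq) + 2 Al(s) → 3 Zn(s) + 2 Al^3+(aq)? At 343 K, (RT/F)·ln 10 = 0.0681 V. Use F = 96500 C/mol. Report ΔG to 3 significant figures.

E°cell = −0.76 − (−1.65) = +0.89 V; the balanced reaction transfers n = 6 electrons.
Q = [Al^3+(aq)]^2 / [Zn^2+(aq)]^3 = 73.2, so log Q = 1.865 and E = +0.89 − (0.0681/6)(1.865) = +0.8688 V.
Then ΔG = −nFE = −6 × 96500 × +0.8688 J/mol = −503 kJ/mol.

−503 kJ/mol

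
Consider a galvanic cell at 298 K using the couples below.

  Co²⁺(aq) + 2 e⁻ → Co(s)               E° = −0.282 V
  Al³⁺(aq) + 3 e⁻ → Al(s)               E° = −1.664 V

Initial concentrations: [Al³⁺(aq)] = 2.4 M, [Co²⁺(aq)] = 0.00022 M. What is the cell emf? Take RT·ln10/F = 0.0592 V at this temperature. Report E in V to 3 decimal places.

+1.266 V

The Co²⁺/Co couple has the more positive E°, so it is the cathode; Al³⁺/Al is the anode.
E°cell = −0.282 − (−1.664) = +1.382 V, with n = 6 electrons transferred.
For the overall reaction 3 Co²⁺(aq) + 2 Al(s) → 3 Co(s) + 2 Al³⁺(aq), Q = [Al³⁺(aq)]^2 / [Co²⁺(aq)]^3 = 5.41×10^11, giving log Q = 11.733.
Applying E = E° − (RT ln10/nF)·log Q gives +1.382 − (0.0592/6)(11.733) = +1.266 V.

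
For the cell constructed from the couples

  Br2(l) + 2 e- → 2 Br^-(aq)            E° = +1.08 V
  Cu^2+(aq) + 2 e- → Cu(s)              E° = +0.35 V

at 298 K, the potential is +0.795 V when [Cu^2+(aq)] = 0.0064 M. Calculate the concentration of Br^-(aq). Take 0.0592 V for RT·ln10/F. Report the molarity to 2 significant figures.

1.0 M

The Br₂/Br⁻ couple has the larger reduction potential, so it is the cathode: E°cell = +1.08 − (+0.35) = +0.73 V and n = 2.
Since E = E° − (0.0592/n)·log Q, log Q = n(E° − E)/0.0592 = −2.196.
The balanced reaction is Br2(l) + Cu(s) → 2 Br^-(aq) + Cu^2+(aq), so Q = [Br^-(aq)]^2·[Cu^2+(aq)].
Substituting the known concentrations and solving, log [Br^-(aq)] = −0.001 and [Br^-(aq)] = 1.0 M.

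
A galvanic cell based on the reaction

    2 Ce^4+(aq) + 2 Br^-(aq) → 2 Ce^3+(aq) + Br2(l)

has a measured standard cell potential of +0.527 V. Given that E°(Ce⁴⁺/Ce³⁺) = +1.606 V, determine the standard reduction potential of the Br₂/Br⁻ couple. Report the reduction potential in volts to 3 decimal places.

In the reaction as written the Ce⁴⁺/Ce³⁺ couple is reduced (cathode) and Br₂/Br⁻ is oxidized (anode), so E°cell = E°(Ce⁴⁺/Ce³⁺) − E°(Br₂/Br⁻).
E°(Br₂/Br⁻) = E°(cathode) − E°cell = +1.606 − (+0.527) = +1.079 V.

+1.079 V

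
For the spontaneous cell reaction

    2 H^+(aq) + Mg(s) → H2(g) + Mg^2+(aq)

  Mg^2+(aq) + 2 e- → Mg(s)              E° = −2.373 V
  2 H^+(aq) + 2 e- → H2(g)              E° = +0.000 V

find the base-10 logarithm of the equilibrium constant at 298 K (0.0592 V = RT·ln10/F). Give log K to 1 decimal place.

The 2H⁺/H₂ couple is reduced (cathode); E°cell = +0.000 − (−2.373) = +2.373 V with n = 2.
At equilibrium E = 0, so log K = nE°cell / 0.0592 = (2)(+2.373) / 0.0592 = 80.2.

log K = 80.2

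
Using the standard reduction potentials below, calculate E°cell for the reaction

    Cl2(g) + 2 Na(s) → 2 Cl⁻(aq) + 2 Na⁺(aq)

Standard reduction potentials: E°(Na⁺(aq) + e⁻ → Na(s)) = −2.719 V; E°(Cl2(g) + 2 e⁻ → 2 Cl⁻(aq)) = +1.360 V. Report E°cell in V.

+4.079 V

In the reaction as written, Cl2(g) is reduced (cathode) and Na⁺(aq) is produced by oxidation at the anode.
E°cell = E°(cathode) − E°(anode) = +1.360 − (−2.719) = +4.079 V.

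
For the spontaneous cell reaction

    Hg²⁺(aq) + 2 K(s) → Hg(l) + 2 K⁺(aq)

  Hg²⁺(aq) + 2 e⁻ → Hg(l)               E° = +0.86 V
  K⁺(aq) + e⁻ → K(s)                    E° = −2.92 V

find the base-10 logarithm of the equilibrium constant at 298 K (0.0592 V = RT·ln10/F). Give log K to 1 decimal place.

log K = 127.7

The Hg²⁺/Hg couple is reduced (cathode); E°cell = +0.86 − (−2.92) = +3.78 V with n = 2.
At equilibrium E = 0, so log K = nE°cell / 0.0592 = (2)(+3.78) / 0.0592 = 127.7.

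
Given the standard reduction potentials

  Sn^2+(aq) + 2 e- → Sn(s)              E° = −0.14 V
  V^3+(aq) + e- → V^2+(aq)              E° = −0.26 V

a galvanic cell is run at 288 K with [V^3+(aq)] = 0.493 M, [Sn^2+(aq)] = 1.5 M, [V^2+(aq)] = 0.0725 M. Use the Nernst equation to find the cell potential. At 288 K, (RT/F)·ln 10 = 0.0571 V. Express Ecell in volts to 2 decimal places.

Sn²⁺/Sn is reduced (cathode, E° = −0.14 V) and V³⁺/V²⁺ is oxidized (anode).
E°cell = −0.14 − (−0.26) = +0.12 V, with n = 2 electrons transferred.
Balancing gives Sn^2+(aq) + 2 V^2+(aq) → Sn(s) + 2 V^3+(aq); hence Q = [V^3+(aq)]^2 / ([Sn^2+(aq)]·[V^2+(aq)]^2) = 30.8 (log Q = 1.489).
E = E° − (0.0571/n)·log Q = +0.12 − (0.0571/2)(1.489) = +0.08 V.

+0.08 V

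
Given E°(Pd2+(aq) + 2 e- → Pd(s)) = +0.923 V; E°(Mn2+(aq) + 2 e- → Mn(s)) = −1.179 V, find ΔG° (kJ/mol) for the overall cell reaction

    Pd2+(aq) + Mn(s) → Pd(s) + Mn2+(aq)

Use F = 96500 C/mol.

In the reaction as written Pd2+(aq) is reduced, so the Pd²⁺/Pd couple is the cathode and Mn²⁺/Mn is the anode.
E°cell = +0.923 − (−1.179) = +2.102 V; balancing electrons gives n = 2.
ΔG° = −nFE°cell = −(2)(96500)(+2.102) J/mol = −406 kJ/mol.

−406 kJ/mol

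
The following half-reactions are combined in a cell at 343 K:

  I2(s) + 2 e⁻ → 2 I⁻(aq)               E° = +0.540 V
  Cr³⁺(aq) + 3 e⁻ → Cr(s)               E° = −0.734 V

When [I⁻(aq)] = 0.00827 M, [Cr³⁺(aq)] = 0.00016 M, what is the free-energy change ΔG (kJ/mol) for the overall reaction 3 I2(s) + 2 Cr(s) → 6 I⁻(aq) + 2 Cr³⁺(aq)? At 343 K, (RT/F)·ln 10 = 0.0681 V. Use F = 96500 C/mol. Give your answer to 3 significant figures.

−870 kJ/mol

E°cell = +0.540 − (−0.734) = +1.274 V; the balanced reaction transfers n = 6 electrons.
The reaction quotient is [I⁻(aq)]^6·[Cr³⁺(aq)]^2 = 8.19×10^−21; by Nernst, E = +1.274 − (0.0681/6)(−20.087) = +1.5020 V.
ΔG = −nFE = −(6)(96500)(+1.5020) J/mol = −870 kJ/mol.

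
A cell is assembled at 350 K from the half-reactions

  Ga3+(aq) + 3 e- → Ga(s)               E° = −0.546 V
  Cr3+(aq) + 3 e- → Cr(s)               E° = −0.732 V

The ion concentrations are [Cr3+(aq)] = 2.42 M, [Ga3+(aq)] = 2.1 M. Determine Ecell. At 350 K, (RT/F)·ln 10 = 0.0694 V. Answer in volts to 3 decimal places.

Since E°(Ga³⁺/Ga) > E°(Cr³⁺/Cr), Ga³⁺/Ga serves as the cathode.
The standard potential is −0.546 − (−0.732) = +0.186 V and the balanced reaction transfers n = 3 electrons.
Balancing gives Ga3+(aq) + Cr(s) → Ga(s) + Cr3+(aq); hence Q = [Cr3+(aq)] / [Ga3+(aq)] = 1.15 (log Q = 0.062).
By the Nernst equation, E = +0.186 − (0.0694/3)·(0.062) = +0.185 V.

+0.185 V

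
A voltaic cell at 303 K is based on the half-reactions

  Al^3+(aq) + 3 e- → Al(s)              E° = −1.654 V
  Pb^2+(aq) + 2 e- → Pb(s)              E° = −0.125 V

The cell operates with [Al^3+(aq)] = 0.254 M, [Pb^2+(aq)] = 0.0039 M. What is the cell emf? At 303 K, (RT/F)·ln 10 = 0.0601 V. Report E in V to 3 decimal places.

+1.469 V

The Pb²⁺/Pb couple has the more positive E°, so it is the cathode; Al³⁺/Al is the anode.
E°cell = −0.125 − (−1.654) = +1.529 V, with n = 6 electrons transferred.
Balancing gives 3 Pb^2+(aq) + 2 Al(s) → 3 Pb(s) + 2 Al^3+(aq); hence Q = [Al^3+(aq)]^2 / [Pb^2+(aq)]^3 = 1.09×10^6 (log Q = 6.036).
By the Nernst equation, E = +1.529 − (0.0601/6)·(6.036) = +1.469 V.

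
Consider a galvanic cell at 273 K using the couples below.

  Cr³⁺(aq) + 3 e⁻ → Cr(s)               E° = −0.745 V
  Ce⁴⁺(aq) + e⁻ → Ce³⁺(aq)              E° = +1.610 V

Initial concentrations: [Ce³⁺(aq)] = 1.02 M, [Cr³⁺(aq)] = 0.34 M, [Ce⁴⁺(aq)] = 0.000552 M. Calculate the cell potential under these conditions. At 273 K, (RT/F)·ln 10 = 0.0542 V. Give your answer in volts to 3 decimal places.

Since E°(Ce⁴⁺/Ce³⁺) > E°(Cr³⁺/Cr), Ce⁴⁺/Ce³⁺ serves as the cathode.
E°cell = E°cat − E°an = +1.610 − (−0.745) = +2.355 V; n = 3.
For the overall reaction 3 Ce⁴⁺(aq) + Cr(s) → 3 Ce³⁺(aq) + Cr³⁺(aq), Q = ([Ce³⁺(aq)]^3·[Cr³⁺(aq)]) / [Ce⁴⁺(aq)]^3 = 2.15×10^9, giving log Q = 9.331.
By the Nernst equation, E = +2.355 − (0.0542/3)·(9.331) = +2.186 V.

+2.186 V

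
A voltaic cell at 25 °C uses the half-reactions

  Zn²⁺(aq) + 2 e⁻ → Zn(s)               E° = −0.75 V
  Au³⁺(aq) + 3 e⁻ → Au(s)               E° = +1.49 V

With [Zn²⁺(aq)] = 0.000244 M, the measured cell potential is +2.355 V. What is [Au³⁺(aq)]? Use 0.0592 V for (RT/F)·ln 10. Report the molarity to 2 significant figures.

The Au³⁺/Au couple has the larger reduction potential, so it is the cathode: E°cell = +1.49 − (−0.75) = +2.24 V and n = 6.
Since E = E° − (0.0592/n)·log Q, log Q = n(E° − E)/0.0592 = −11.655.
For 2 Au³⁺(aq) + 3 Zn(s) → 2 Au(s) + 3 Zn²⁺(aq), the reaction quotient is Q = [Zn²⁺(aq)]^3 / [Au³⁺(aq)]^2.
Substituting the known concentrations and solving, log [Au³⁺(aq)] = 0.409 and [Au³⁺(aq)] = 2.6 M.

2.6 M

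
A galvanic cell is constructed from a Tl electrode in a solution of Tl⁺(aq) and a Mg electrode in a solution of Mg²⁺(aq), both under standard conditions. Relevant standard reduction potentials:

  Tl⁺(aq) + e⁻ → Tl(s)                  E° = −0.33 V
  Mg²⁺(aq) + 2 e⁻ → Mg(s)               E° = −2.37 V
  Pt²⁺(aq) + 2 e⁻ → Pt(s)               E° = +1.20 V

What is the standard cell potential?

+2.04 V

The Tl⁺/Tl couple has the higher E°, so Tl ion is reduced (cathode) and Mg is oxidized (anode).
E°cell = E°(cathode) − E°(anode) = −0.33 − (−2.37) = +2.04 V.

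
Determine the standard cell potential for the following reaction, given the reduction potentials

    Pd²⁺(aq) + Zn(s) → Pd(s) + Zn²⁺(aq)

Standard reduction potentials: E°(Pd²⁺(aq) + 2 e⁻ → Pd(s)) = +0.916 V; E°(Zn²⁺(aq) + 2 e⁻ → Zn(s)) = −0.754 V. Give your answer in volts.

In the reaction as written, Pd²⁺(aq) is reduced (cathode) and Zn²⁺(aq) is produced by oxidation at the anode.
E°cell = E°(cathode) − E°(anode) = +0.916 − (−0.754) = +1.670 V.
The positive value indicates the reaction is spontaneous as written.

+1.670 V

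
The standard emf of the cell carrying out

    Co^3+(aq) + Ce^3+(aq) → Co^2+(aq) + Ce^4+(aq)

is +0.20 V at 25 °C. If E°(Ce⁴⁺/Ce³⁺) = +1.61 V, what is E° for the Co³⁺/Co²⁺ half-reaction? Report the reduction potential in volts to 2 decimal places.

+1.81 V

In the reaction as written the Co³⁺/Co²⁺ couple is reduced (cathode) and Ce⁴⁺/Ce³⁺ is oxidized (anode), so E°cell = E°(Co³⁺/Co²⁺) − E°(Ce⁴⁺/Ce³⁺).
E°(Co³⁺/Co²⁺) = E°cell + E°(anode) = +0.20 + (+1.61) = +1.81 V.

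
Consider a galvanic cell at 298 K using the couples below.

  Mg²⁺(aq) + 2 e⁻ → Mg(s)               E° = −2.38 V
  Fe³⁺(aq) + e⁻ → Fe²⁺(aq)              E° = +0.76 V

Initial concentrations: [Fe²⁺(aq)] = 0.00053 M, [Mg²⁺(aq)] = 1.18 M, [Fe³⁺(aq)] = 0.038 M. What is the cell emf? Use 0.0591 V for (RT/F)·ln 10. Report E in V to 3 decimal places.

Fe³⁺/Fe²⁺ is reduced (cathode, E° = +0.76 V) and Mg²⁺/Mg is oxidized (anode).
The standard potential is +0.76 − (−2.38) = +3.14 V and the balanced reaction transfers n = 2 electrons.
For the overall reaction 2 Fe³⁺(aq) + Mg(s) → 2 Fe²⁺(aq) + Mg²⁺(aq), Q = ([Fe²⁺(aq)]^2·[Mg²⁺(aq)]) / [Fe³⁺(aq)]^2 = 0.00023, giving log Q = −3.639.
Applying E = E° − (RT ln10/nF)·log Q gives +3.14 − (0.0591/2)(−3.639) = +3.248 V.

+3.248 V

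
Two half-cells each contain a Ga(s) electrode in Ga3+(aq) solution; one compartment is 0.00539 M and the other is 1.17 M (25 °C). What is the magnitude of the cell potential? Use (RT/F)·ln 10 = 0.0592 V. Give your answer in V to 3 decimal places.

0.046 V

For a concentration cell E°cell = 0, since both electrodes use the same couple.
The compartment with the higher Ga3+(aq) concentration (1.17 M) acts as the cathode; ions are reduced there and produced at the dilute (0.00539 M) anode.
With n = 3, Ecell = −(0.0592/3)·log([dilute]/[conc]) = −(0.0592/3)·log(0.00539/1.17) = +0.046 V.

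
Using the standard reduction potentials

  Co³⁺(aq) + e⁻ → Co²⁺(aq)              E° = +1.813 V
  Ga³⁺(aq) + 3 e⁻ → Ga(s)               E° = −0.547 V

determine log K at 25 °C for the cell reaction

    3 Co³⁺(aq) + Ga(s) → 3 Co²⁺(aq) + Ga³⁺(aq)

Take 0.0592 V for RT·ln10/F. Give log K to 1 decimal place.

The Co³⁺/Co²⁺ couple is reduced (cathode); E°cell = +1.813 − (−0.547) = +2.360 V with n = 3.
At equilibrium E = 0, so log K = nE°cell / 0.0592 = (3)(+2.360) / 0.0592 = 119.6.

log K = 119.6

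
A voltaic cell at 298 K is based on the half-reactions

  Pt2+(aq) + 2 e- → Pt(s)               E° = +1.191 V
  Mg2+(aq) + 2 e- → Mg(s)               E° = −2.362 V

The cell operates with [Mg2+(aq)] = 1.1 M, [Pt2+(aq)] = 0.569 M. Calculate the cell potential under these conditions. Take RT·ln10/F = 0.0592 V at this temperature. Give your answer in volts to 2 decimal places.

+3.54 V

Since E°(Pt²⁺/Pt) > E°(Mg²⁺/Mg), Pt²⁺/Pt serves as the cathode.
E°cell = E°cat − E°an = +1.191 − (−2.362) = +3.553 V; n = 2.
Balancing gives Pt2+(aq) + Mg(s) → Pt(s) + Mg2+(aq); hence Q = [Mg2+(aq)] / [Pt2+(aq)] = 1.93 (log Q = 0.286).
By the Nernst equation, E = +3.553 − (0.0592/2)·(0.286) = +3.54 V.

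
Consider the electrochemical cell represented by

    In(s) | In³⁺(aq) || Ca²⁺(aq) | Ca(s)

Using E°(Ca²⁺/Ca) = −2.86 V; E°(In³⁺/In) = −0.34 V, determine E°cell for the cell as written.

−2.52 V

By convention the left-hand electrode in cell notation is the anode (oxidation) and the right-hand electrode is the cathode (reduction).
E°cell = E°(right) − E°(left) = −2.86 − (−0.34) = −2.52 V.
The negative sign shows that, as written, the cell would require an external voltage to drive the reaction.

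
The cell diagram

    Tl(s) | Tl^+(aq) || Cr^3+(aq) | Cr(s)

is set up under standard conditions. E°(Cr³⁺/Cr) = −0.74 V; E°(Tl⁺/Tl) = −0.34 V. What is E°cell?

By convention the left-hand electrode in cell notation is the anode (oxidation) and the right-hand electrode is the cathode (reduction).
E°cell = E°(right) − E°(left) = −0.74 − (−0.34) = −0.40 V.
The negative sign shows that, as written, the cell would require an external voltage to drive the reaction.

−0.40 V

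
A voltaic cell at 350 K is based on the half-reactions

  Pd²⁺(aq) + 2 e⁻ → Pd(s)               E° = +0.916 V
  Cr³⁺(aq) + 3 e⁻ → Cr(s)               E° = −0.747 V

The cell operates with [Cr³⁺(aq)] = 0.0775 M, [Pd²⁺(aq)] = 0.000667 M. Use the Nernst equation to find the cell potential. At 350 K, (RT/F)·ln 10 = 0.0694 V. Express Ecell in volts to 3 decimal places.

Pd²⁺/Pd is reduced (cathode, E° = +0.916 V) and Cr³⁺/Cr is oxidized (anode).
E°cell = E°cat − E°an = +0.916 − (−0.747) = +1.663 V; n = 6.
For the overall reaction 3 Pd²⁺(aq) + 2 Cr(s) → 3 Pd(s) + 2 Cr³⁺(aq), Q = [Cr³⁺(aq)]^2 / [Pd²⁺(aq)]^3 = 2.02×10^7, giving log Q = 7.306.
Applying E = E° − (RT ln10/nF)·log Q gives +1.663 − (0.0694/6)(7.306) = +1.578 V.

+1.578 V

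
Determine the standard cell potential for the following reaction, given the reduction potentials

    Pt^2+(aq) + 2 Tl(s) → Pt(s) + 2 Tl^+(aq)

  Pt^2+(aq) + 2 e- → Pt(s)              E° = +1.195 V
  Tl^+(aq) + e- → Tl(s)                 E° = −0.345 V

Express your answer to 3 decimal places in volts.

Pt^2+(aq) gains electrons, so the Pt²⁺/Pt couple is the cathode; the Tl⁺/Tl couple is the anode.
E°cell = E°(cathode) − E°(anode) = +1.195 − (−0.345) = +1.540 V.

+1.540 V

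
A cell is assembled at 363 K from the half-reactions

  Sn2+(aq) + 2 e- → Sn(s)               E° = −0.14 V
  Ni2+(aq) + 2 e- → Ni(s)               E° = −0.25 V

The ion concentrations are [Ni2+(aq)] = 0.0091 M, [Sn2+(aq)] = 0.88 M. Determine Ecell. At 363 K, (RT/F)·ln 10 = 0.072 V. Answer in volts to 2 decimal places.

Sn²⁺/Sn is reduced (cathode, E° = −0.14 V) and Ni²⁺/Ni is oxidized (anode).
E°cell = −0.14 − (−0.25) = +0.11 V, with n = 2 electrons transferred.
For the overall reaction Sn2+(aq) + Ni(s) → Sn(s) + Ni2+(aq), Q = [Ni2+(aq)] / [Sn2+(aq)] = 0.0103, giving log Q = −1.985.
E = E° − (0.072/n)·log Q = +0.11 − (0.072/2)(−1.985) = +0.18 V.

+0.18 V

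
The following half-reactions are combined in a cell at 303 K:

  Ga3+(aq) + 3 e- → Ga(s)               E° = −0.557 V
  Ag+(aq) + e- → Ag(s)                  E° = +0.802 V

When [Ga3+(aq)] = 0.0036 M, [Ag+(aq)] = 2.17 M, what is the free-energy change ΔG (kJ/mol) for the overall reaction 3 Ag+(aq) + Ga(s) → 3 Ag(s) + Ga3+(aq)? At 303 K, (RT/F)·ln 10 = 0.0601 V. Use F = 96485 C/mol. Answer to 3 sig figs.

With Ag⁺/Ag reduced at the cathode, E°cell = +0.802 − (−0.557) = +1.359 V and n = 3.
The reaction quotient is [Ga3+(aq)] / [Ag+(aq)]^3 = 0.000352; by Nernst, E = +1.359 − (0.0601/3)(−3.453) = +1.4282 V.
ΔG = −nFE = −(3)(96485)(+1.4282) J/mol = −413 kJ/mol.

−413 kJ/mol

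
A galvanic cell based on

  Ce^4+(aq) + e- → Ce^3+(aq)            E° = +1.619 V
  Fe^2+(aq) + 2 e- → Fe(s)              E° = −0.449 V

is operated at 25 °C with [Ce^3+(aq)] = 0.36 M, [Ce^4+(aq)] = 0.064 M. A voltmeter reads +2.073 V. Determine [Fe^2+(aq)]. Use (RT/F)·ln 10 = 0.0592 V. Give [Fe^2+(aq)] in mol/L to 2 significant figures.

The Ce⁴⁺/Ce³⁺ couple has the larger reduction potential, so it is the cathode: E°cell = +1.619 − (−0.449) = +2.068 V and n = 2.
Since E = E° − (0.0592/n)·log Q, log Q = n(E° − E)/0.0592 = −0.169.
For 2 Ce^4+(aq) + Fe(s) → 2 Ce^3+(aq) + Fe^2+(aq), the reaction quotient is Q = ([Ce^3+(aq)]^2·[Fe^2+(aq)]) / [Ce^4+(aq)]^2.
Isolating [Fe^2+(aq)] in Q = 10^{−0.169} yields log [Fe^2+(aq)] = −1.669, i.e. 0.021 M.

0.021 M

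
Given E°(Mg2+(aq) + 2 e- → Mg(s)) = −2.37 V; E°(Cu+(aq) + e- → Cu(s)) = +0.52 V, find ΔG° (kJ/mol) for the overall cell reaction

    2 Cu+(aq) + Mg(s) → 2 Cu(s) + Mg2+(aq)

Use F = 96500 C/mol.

In the reaction as written Cu+(aq) is reduced, so the Cu⁺/Cu couple is the cathode and Mg²⁺/Mg is the anode.
E°cell = +0.52 − (−2.37) = +2.89 V; balancing electrons gives n = 2.
ΔG° = −nFE°cell = −(2)(96500)(+2.89) J/mol = −558 kJ/mol.

−558 kJ/mol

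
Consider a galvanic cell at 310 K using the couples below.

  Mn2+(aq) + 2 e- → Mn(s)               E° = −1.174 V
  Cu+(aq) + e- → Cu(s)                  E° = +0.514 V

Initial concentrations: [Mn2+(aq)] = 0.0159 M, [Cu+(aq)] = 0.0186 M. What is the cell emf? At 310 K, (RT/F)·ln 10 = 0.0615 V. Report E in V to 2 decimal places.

+1.64 V

Since E°(Cu⁺/Cu) > E°(Mn²⁺/Mn), Cu⁺/Cu serves as the cathode.
The standard potential is +0.514 − (−1.174) = +1.688 V and the balanced reaction transfers n = 2 electrons.
The balanced reaction is 2 Cu+(aq) + Mn(s) → 2 Cu(s) + Mn2+(aq), so Q = [Mn2+(aq)] / [Cu+(aq)]^2 = 46 and log Q = 1.662.
By the Nernst equation, E = +1.688 − (0.0615/2)·(1.662) = +1.64 V.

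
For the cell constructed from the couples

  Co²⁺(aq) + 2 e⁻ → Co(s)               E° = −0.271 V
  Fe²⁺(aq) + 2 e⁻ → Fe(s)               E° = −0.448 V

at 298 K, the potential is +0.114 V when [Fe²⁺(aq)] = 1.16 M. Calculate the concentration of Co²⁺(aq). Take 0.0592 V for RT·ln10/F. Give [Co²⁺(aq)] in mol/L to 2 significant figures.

With Co²⁺/Co at the cathode and Fe²⁺/Fe at the anode, E°cell = −0.271 − (−0.448) = +0.177 V (n = 2).
Rearranging E = E° − (0.0592/n)·log Q gives log Q = 2(+0.177 − (+0.114))/0.0592 = 2.128.
For Co²⁺(aq) + Fe(s) → Co(s) + Fe²⁺(aq), the reaction quotient is Q = [Fe²⁺(aq)] / [Co²⁺(aq)].
Substituting the known concentrations and solving, log [Co²⁺(aq)] = −2.064 and [Co²⁺(aq)] = 0.0086 M.

0.0086 M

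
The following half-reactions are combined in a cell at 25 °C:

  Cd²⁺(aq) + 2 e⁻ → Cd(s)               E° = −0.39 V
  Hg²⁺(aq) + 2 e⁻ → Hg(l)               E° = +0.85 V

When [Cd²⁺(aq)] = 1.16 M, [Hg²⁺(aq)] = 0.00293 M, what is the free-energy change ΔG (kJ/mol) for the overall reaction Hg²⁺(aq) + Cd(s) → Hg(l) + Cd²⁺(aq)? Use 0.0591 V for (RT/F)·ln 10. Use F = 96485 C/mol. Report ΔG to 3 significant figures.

−224 kJ/mol

The standard cell potential is +0.85 − (−0.39) = +1.24 V, with n = 2 electrons in the balanced equation.
Q = [Cd²⁺(aq)] / [Hg²⁺(aq)] = 396, so log Q = 2.598 and E = +1.24 − (0.0591/2)(2.598) = +1.1632 V.
ΔG = −nFE = −(2)(96485)(+1.1632) J/mol = −224 kJ/mol.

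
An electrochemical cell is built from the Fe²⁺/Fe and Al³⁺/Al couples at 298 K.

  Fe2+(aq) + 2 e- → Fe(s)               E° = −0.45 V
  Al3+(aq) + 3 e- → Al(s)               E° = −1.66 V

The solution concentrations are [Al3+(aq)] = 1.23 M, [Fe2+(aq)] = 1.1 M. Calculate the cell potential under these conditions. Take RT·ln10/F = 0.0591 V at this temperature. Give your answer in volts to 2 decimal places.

Since E°(Fe²⁺/Fe) > E°(Al³⁺/Al), Fe²⁺/Fe serves as the cathode.
The standard potential is −0.45 − (−1.66) = +1.21 V and the balanced reaction transfers n = 6 electrons.
The balanced reaction is 3 Fe2+(aq) + 2 Al(s) → 3 Fe(s) + 2 Al3+(aq), so Q = [Al3+(aq)]^2 / [Fe2+(aq)]^3 = 1.14 and log Q = 0.056.
E = E° − (0.0591/n)·log Q = +1.21 − (0.0591/6)(0.056) = +1.21 V.

+1.21 V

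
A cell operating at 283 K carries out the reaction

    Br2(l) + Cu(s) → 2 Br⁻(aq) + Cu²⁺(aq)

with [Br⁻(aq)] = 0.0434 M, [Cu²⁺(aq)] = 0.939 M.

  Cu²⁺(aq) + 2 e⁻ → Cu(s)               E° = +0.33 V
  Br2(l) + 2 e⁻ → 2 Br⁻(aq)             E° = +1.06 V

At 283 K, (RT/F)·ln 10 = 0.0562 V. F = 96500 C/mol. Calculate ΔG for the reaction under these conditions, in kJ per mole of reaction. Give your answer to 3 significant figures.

−156 kJ/mol

The standard cell potential is +1.06 − (+0.33) = +0.73 V, with n = 2 electrons in the balanced equation.
Here Q = [Br⁻(aq)]^2·[Cu²⁺(aq)] = 0.00177 (log Q = −2.752), giving E = +0.73 − (0.0562/2)·(−2.752) = +0.8073 V.
Finally ΔG = −nFE = −(2)(96500 C/mol)(+0.8073 V) = −156 kJ/mol.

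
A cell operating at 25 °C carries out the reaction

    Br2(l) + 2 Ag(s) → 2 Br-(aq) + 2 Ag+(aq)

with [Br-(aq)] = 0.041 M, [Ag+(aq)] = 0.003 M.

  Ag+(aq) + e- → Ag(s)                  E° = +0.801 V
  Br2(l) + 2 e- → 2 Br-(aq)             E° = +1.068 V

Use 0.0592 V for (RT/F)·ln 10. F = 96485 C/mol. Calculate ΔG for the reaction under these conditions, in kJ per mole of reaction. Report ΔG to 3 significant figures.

−96.2 kJ/mol

The standard cell potential is +1.068 − (+0.801) = +0.267 V, with n = 2 electrons in the balanced equation.
Q = [Br-(aq)]^2·[Ag+(aq)]^2 = 1.51×10^−8, so log Q = −7.820 and E = +0.267 − (0.0592/2)(−7.820) = +0.4985 V.
Finally ΔG = −nFE = −(2)(96485 C/mol)(+0.4985 V) = −96.2 kJ/mol.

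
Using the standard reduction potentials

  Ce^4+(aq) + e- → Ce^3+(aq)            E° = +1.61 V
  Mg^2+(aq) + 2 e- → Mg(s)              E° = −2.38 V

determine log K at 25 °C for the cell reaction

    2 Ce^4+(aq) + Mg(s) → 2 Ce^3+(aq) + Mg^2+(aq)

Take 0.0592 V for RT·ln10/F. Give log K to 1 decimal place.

log K = 134.8

The Ce⁴⁺/Ce³⁺ couple is reduced (cathode); E°cell = +1.61 − (−2.38) = +3.99 V with n = 2.
At equilibrium E = 0, so log K = nE°cell / 0.0592 = (2)(+3.99) / 0.0592 = 134.8.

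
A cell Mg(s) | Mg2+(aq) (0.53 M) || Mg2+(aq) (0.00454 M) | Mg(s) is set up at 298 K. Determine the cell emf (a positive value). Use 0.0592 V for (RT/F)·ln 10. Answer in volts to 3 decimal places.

For a concentration cell E°cell = 0, since both electrodes use the same couple.
The compartment with the higher Mg2+(aq) concentration (0.53 M) acts as the cathode; ions are reduced there and produced at the dilute (0.00454 M) anode.
With n = 2, Ecell = −(0.0592/2)·log([dilute]/[conc]) = −(0.0592/2)·log(0.00454/0.53) = +0.061 V.

0.061 V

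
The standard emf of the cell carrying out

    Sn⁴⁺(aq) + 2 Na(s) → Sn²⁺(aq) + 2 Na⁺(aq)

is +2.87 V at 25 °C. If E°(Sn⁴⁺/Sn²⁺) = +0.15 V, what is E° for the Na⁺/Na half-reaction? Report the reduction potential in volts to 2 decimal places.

In the reaction as written the Sn⁴⁺/Sn²⁺ couple is reduced (cathode) and Na⁺/Na is oxidized (anode), so E°cell = E°(Sn⁴⁺/Sn²⁺) − E°(Na⁺/Na).
E°(Na⁺/Na) = E°(cathode) − E°cell = +0.15 − (+2.87) = −2.72 V.

−2.72 V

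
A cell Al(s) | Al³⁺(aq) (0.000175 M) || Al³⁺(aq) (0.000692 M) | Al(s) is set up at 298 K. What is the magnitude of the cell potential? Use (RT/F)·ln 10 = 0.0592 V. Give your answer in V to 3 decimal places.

For a concentration cell E°cell = 0, since both electrodes use the same couple.
The compartment with the higher Al³⁺(aq) concentration (0.000692 M) acts as the cathode; ions are reduced there and produced at the dilute (0.000175 M) anode.
With n = 3, Ecell = −(0.0592/3)·log([dilute]/[conc]) = −(0.0592/3)·log(0.000175/0.000692) = +0.012 V.

0.012 V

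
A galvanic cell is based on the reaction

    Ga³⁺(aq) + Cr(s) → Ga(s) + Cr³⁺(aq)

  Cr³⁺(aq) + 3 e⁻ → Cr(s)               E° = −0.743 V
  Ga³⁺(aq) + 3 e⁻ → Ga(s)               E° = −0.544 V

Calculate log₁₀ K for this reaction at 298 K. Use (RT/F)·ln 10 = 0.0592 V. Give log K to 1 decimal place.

log K = 10.1

The Ga³⁺/Ga couple is reduced (cathode); E°cell = −0.544 − (−0.743) = +0.199 V with n = 3.
At equilibrium E = 0, so log K = nE°cell / 0.0592 = (3)(+0.199) / 0.0592 = 10.1.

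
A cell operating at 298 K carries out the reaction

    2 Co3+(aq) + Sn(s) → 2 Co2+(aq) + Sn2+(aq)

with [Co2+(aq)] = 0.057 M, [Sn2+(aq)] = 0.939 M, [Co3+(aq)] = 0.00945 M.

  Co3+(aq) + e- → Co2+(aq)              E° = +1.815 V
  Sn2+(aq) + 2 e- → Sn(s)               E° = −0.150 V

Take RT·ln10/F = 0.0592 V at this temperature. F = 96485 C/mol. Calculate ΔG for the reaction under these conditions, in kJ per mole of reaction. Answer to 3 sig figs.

−370 kJ/mol

With Co³⁺/Co²⁺ reduced at the cathode, E°cell = +1.815 − (−0.150) = +1.965 V and n = 2.
The reaction quotient is ([Co2+(aq)]^2·[Sn2+(aq)]) / [Co3+(aq)]^2 = 34.2; by Nernst, E = +1.965 − (0.0592/2)(1.534) = +1.9196 V.
Then ΔG = −nFE = −2 × 96485 × +1.9196 J/mol = −370 kJ/mol.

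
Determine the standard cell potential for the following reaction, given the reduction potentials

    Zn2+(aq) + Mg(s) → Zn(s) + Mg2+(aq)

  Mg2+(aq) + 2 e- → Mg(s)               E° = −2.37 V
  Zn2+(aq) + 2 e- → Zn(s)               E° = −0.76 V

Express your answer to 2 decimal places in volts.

+1.61 V

Zn2+(aq) gains electrons, so the Zn²⁺/Zn couple is the cathode; the Mg²⁺/Mg couple is the anode.
E°cell = E°(cathode) − E°(anode) = −0.76 − (−2.37) = +1.61 V.
The positive value indicates the reaction is spontaneous as written.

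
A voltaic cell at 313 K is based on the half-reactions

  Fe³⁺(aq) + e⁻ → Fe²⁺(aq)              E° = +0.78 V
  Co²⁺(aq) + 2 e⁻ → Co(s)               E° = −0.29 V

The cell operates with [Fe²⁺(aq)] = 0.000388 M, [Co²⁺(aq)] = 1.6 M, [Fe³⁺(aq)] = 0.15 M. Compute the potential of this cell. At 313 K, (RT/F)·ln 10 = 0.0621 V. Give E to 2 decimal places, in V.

Since E°(Fe³⁺/Fe²⁺) > E°(Co²⁺/Co), Fe³⁺/Fe²⁺ serves as the cathode.
The standard potential is +0.78 − (−0.29) = +1.07 V and the balanced reaction transfers n = 2 electrons.
For the overall reaction 2 Fe³⁺(aq) + Co(s) → 2 Fe²⁺(aq) + Co²⁺(aq), Q = ([Fe²⁺(aq)]^2·[Co²⁺(aq)]) / [Fe³⁺(aq)]^2 = 1.07×10^−5, giving log Q = −4.970.
Applying E = E° − (RT ln10/nF)·log Q gives +1.07 − (0.0621/2)(−4.970) = +1.22 V.

+1.22 V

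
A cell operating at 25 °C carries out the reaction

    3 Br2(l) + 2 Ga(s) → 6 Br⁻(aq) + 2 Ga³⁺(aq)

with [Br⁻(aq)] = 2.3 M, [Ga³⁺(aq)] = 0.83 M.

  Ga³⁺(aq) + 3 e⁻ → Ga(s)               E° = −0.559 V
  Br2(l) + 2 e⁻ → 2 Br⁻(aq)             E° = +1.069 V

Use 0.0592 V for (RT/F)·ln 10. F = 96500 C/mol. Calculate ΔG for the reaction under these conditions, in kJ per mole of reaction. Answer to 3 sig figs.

E°cell = +1.069 − (−0.559) = +1.628 V; the balanced reaction transfers n = 6 electrons.
The reaction quotient is [Br⁻(aq)]^6·[Ga³⁺(aq)]^2 = 102; by Nernst, E = +1.628 − (0.0592/6)(2.009) = +1.6082 V.
Finally ΔG = −nFE = −(6)(96500 C/mol)(+1.6082 V) = −931 kJ/mol.

−931 kJ/mol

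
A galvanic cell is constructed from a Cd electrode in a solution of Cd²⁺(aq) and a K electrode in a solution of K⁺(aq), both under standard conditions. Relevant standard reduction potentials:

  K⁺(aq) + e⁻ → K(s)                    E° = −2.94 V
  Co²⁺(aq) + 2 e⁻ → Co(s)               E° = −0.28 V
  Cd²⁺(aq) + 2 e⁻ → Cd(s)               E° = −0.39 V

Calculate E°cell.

+2.55 V

Of the two couples in this cell, the one with the more positive reduction potential is reduced at the cathode: here that is Cd²⁺/Cd (−0.39 V); K⁺/K (−2.94 V) is the anode.
E°cell = E°(cathode) − E°(anode) = −0.39 − (−2.94) = +2.55 V.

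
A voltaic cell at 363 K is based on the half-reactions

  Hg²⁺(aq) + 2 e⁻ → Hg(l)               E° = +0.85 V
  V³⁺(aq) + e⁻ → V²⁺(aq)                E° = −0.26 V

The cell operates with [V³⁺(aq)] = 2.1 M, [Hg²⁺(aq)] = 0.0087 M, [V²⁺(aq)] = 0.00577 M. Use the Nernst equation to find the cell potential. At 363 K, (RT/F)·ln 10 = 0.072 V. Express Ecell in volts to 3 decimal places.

Since E°(Hg²⁺/Hg) > E°(V³⁺/V²⁺), Hg²⁺/Hg serves as the cathode.
E°cell = E°cat − E°an = +0.85 − (−0.26) = +1.11 V; n = 2.
For the overall reaction Hg²⁺(aq) + 2 V²⁺(aq) → Hg(l) + 2 V³⁺(aq), Q = [V³⁺(aq)]^2 / ([Hg²⁺(aq)]·[V²⁺(aq)]^2) = 1.52×10^7, giving log Q = 7.183.
E = E° − (0.072/n)·log Q = +1.11 − (0.072/2)(7.183) = +0.851 V.

+0.851 V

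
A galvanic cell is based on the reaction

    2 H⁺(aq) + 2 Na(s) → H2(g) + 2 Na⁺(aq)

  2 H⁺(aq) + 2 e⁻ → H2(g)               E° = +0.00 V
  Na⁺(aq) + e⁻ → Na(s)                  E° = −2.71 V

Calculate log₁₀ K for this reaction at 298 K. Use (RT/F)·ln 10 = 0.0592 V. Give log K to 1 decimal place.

The 2H⁺/H₂ couple is reduced (cathode); E°cell = +0.00 − (−2.71) = +2.71 V with n = 2.
At equilibrium E = 0, so log K = nE°cell / 0.0592 = (2)(+2.71) / 0.0592 = 91.6.

log K = 91.6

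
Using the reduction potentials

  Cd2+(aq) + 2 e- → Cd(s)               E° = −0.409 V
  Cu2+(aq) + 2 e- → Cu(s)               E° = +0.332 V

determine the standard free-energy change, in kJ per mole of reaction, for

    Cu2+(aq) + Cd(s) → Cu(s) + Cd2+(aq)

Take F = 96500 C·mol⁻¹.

−143 kJ/mol

In the reaction as written Cu2+(aq) is reduced, so the Cu²⁺/Cu couple is the cathode and Cd²⁺/Cd is the anode.
E°cell = +0.332 − (−0.409) = +0.741 V; balancing electrons gives n = 2.
ΔG° = −nFE°cell = −(2)(96500)(+0.741) J/mol = −143 kJ/mol.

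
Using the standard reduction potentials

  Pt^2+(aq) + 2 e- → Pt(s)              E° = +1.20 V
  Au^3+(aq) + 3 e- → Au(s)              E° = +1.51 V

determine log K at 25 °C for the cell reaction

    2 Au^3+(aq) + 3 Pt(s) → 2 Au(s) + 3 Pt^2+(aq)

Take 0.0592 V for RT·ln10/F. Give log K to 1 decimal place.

log K = 31.4

The Au³⁺/Au couple is reduced (cathode); E°cell = +1.51 − (+1.20) = +0.31 V with n = 6.
At equilibrium E = 0, so log K = nE°cell / 0.0592 = (6)(+0.31) / 0.0592 = 31.4.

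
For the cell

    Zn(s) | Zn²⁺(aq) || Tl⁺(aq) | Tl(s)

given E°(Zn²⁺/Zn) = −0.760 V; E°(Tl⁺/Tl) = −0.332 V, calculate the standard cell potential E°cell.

By convention the left-hand electrode in cell notation is the anode (oxidation) and the right-hand electrode is the cathode (reduction).
E°cell = E°(right) − E°(left) = −0.332 − (−0.760) = +0.428 V.

+0.428 V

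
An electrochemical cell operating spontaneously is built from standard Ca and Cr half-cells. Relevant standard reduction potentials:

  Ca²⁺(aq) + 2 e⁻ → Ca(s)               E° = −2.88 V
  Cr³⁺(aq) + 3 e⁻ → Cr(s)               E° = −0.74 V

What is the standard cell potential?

Of the two couples in this cell, the one with the more positive reduction potential is reduced at the cathode: here that is Cr³⁺/Cr (−0.74 V); Ca²⁺/Ca (−2.88 V) is the anode.
E°cell = E°(cathode) − E°(anode) = −0.74 − (−2.88) = +2.14 V.

+2.14 V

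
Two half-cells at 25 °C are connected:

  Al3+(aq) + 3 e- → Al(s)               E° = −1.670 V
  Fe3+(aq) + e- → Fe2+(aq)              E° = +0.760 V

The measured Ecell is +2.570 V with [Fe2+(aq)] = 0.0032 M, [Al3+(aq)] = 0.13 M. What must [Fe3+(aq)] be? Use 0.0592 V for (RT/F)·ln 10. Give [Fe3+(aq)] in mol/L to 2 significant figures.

0.38 M

With Fe³⁺/Fe²⁺ at the cathode and Al³⁺/Al at the anode, E°cell = +0.760 − (−1.670) = +2.430 V (n = 3).
Rearranging E = E° − (0.0592/n)·log Q gives log Q = 3(+2.430 − (+2.570))/0.0592 = −7.095.
The balanced reaction is 3 Fe3+(aq) + Al(s) → 3 Fe2+(aq) + Al3+(aq), so Q = ([Fe2+(aq)]^3·[Al3+(aq)]) / [Fe3+(aq)]^3.
Substituting the known concentrations and solving, log [Fe3+(aq)] = −0.425 and [Fe3+(aq)] = 0.38 M.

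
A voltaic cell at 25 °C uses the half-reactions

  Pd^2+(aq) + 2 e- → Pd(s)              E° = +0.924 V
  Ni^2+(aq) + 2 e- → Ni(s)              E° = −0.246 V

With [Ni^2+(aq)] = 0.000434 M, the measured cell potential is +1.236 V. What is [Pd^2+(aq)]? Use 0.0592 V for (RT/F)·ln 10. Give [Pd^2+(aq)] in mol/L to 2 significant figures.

0.074 M

The Pd²⁺/Pd couple has the larger reduction potential, so it is the cathode: E°cell = +0.924 − (−0.246) = +1.170 V and n = 2.
From the Nernst equation, log Q = n(E° − E)/0.0592 = 2·(+1.170 − (+1.236))/0.0592 = −2.230.
For Pd^2+(aq) + Ni(s) → Pd(s) + Ni^2+(aq), the reaction quotient is Q = [Ni^2+(aq)] / [Pd^2+(aq)].
Isolating [Pd^2+(aq)] in Q = 10^{−2.230} yields log [Pd^2+(aq)] = −1.133, i.e. 0.074 M.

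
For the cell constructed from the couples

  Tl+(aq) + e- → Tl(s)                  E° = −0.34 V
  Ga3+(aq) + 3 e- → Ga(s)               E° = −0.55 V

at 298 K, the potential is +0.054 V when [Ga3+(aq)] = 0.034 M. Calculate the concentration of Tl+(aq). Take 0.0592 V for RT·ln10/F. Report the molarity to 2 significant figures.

With Tl⁺/Tl at the cathode and Ga³⁺/Ga at the anode, E°cell = −0.34 − (−0.55) = +0.21 V (n = 3).
Since E = E° − (0.0592/n)·log Q, log Q = n(E° − E)/0.0592 = 7.905.
For 3 Tl+(aq) + Ga(s) → 3 Tl(s) + Ga3+(aq), the reaction quotient is Q = [Ga3+(aq)] / [Tl+(aq)]^3.
Isolating [Tl+(aq)] in Q = 10^{7.905} yields log [Tl+(aq)] = −3.125, i.e. 0.00075 M.

0.00075 M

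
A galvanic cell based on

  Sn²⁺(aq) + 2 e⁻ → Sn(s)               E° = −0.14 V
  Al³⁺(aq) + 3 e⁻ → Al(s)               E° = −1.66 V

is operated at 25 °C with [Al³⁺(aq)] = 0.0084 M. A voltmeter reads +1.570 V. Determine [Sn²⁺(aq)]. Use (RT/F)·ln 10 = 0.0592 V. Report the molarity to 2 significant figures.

2.0 M

With Sn²⁺/Sn at the cathode and Al³⁺/Al at the anode, E°cell = −0.14 − (−1.66) = +1.52 V (n = 6).
Rearranging E = E° − (0.0592/n)·log Q gives log Q = 6(+1.52 − (+1.570))/0.0592 = −5.068.
For 3 Sn²⁺(aq) + 2 Al(s) → 3 Sn(s) + 2 Al³⁺(aq), the reaction quotient is Q = [Al³⁺(aq)]^2 / [Sn²⁺(aq)]^3.
Substituting the known concentrations and solving, log [Sn²⁺(aq)] = 0.306 and [Sn²⁺(aq)] = 2.0 M.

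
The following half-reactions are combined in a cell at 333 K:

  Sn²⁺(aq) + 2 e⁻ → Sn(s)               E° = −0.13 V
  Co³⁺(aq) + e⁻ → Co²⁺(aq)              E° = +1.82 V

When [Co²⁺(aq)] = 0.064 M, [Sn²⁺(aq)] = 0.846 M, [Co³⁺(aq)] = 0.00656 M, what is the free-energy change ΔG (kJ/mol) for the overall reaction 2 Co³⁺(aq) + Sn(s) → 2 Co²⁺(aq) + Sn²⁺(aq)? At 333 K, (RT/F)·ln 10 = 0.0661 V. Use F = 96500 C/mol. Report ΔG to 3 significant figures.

−364 kJ/mol

E°cell = +1.82 − (−0.13) = +1.95 V; the balanced reaction transfers n = 2 electrons.
The reaction quotient is ([Co²⁺(aq)]^2·[Sn²⁺(aq)]) / [Co³⁺(aq)]^2 = 80.5; by Nernst, E = +1.95 − (0.0661/2)(1.906) = +1.8870 V.
Then ΔG = −nFE = −2 × 96500 × +1.8870 J/mol = −364 kJ/mol.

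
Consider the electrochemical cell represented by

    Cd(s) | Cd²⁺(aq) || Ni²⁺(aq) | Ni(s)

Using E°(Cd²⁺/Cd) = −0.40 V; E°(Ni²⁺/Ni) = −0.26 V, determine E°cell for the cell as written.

By convention the left-hand electrode in cell notation is the anode (oxidation) and the right-hand electrode is the cathode (reduction).
E°cell = E°(right) − E°(left) = −0.26 − (−0.40) = +0.14 V.

+0.14 V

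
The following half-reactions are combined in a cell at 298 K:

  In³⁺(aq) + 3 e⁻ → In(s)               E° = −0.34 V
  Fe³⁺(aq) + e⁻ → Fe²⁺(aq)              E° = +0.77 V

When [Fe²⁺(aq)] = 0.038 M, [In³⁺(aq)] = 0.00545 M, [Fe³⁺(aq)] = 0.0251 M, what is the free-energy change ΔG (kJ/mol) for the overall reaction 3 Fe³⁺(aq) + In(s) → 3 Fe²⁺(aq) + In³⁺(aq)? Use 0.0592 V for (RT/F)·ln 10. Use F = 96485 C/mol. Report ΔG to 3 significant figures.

−331 kJ/mol

With Fe³⁺/Fe²⁺ reduced at the cathode, E°cell = +0.77 − (−0.34) = +1.11 V and n = 3.
Here Q = ([Fe²⁺(aq)]^3·[In³⁺(aq)]) / [Fe³⁺(aq)]^3 = 0.0189 (log Q = −1.723), giving E = +1.11 − (0.0592/3)·(−1.723) = +1.1440 V.
Then ΔG = −nFE = −3 × 96485 × +1.1440 J/mol = −331 kJ/mol.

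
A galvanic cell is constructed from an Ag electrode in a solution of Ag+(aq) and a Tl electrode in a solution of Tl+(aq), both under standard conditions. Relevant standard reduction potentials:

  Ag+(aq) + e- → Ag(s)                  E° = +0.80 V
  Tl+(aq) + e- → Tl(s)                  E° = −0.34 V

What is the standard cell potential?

+1.14 V

Of the two couples in this cell, the one with the more positive reduction potential is reduced at the cathode: here that is Ag⁺/Ag (+0.80 V); Tl⁺/Tl (−0.34 V) is the anode.
E°cell = E°(cathode) − E°(anode) = +0.80 − (−0.34) = +1.14 V.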